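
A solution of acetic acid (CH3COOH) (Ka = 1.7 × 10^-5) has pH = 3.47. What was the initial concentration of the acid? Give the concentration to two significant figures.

C₀ = 7.1 × 10^-3 M

[H+] = 10^(-3.47) = 3.39 × 10^-4 M = x
Ka = x²/(C₀ − x) ⇒ C₀ = x + x²/Ka
C₀ = 3.39 × 10^-4 + (3.39 × 10^-4)²/(1.7 × 10^-5) = 7.10 × 10^-3 M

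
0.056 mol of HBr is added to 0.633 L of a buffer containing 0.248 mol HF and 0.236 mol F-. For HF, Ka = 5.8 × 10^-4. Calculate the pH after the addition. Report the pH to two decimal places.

pH = 3.01

After neutralization: n(HF) = 0.304 mol, n(F-) = 0.18 mol.
pKa = −log(5.8 × 10^-4) = 3.237
Henderson–Hasselbalch with mole ratio 0.18/0.304: pH = 3.237 + (-0.228)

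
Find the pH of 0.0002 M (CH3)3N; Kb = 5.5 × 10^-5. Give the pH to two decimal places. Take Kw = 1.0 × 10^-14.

pH = 9.91

(CH3)3N + H2O ⇌ (CH3)3NH+ + OH-
From the ICE table, Kb = x²/(0.0002 − x) = 5.5 × 10^-5.
Here C₀/Kb ≈ 3.64, so the small-x approximation fails. Use the quadratic:
x = [−5.5e-05 + √(5.5e-05² + 4.4e-08)]/2 = 8.09 × 10^-5 M
pOH = −log(8.09 × 10^-5) = 4.09; pH = 14.00 − 4.09 = 9.91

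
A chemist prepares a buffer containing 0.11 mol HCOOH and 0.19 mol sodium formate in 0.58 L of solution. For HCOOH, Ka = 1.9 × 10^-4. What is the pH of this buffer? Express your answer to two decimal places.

pH = 3.96

pKa = −log(1.9 × 10^-4) = 3.721
Henderson–Hasselbalch: pH = pKa + log([HCOO-]/[HCOOH]) = 3.721 + log(0.19/0.11)
pH = 3.721 + (+0.237) = 3.96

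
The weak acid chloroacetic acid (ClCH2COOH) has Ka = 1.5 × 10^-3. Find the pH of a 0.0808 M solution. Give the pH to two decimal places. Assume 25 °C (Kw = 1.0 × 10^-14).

pH = 1.99

ClCH2COOH ⇌ ClCH2COO- + H+
Ka = [H+]²/(0.0808 − [H+]) = 1.5 × 10^-3
Here C₀/Ka ≈ 53.9, so the small-[H+] approximation fails. Use the quadratic:
[H+] = (−Ka + √(Ka² + 4·Ka·C₀))/2 = 1.03 × 10^-2 M
pH = −log(1.03 × 10^-2) = 1.99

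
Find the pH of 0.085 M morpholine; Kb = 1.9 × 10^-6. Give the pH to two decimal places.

pH = 10.60

C4H8ONH + H2O ⇌ C4H8ONH2+ + OH-
Kb = [OH-]²/(0.085 − [OH-]) = 1.9 × 10^-6
Since Kb ≪ C₀, [OH-] ≈ √(Kb·C₀) = 4.02 × 10^-4 M.
([OH-]/C₀ = 0.47% < 5%, so the approximation holds.)
pOH = 3.40, so pH = 14.00 − pOH = 10.60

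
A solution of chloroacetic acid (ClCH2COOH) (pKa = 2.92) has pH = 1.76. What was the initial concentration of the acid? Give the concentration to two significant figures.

C₀ = 2.7 × 10^-1 M

[H+] = 10^(-1.76) = 1.74 × 10^-2 M = x
Ka = 10^(−2.92) = 1.20 × 10^-3
Ka = x²/(C₀ − x) ⇒ C₀ = x + x²/Ka
C₀ = 1.74 × 10^-2 + (1.74 × 10^-2)²/(1.20 × 10^-3) = 2.70 × 10^-1 M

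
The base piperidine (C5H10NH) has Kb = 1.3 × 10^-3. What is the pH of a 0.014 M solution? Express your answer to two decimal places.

C5H10NH + H2O ⇌ C5H10NH2+ + OH-
From the ICE table, Kb = x²/(0.014 − x) = 1.3 × 10^-3.
x is not negligible relative to C₀; solve x² + 0.0013·x − 1.82e-05 = 0.
x = [−0.0013 + √(0.0013² + 7.28e-05)]/2 = 3.67 × 10^-3 M
pOH = −log(3.67 × 10^-3) = 2.44; pH = 14.00 − 2.44 = 11.56

pH = 11.56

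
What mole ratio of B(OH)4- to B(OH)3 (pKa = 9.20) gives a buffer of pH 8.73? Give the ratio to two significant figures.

ratio = 0.34

pH = pKa + log(r) ⇒ log(r) = 8.73 − 9.20 = -0.47
r = [B(OH)4-]/[B(OH)3] = 10^(-0.47) = 0.339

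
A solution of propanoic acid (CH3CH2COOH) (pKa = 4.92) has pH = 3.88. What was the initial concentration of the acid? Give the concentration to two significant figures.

[H+] = 10^(-3.88) = 1.32 × 10^-4 M = x
Ka = 10^(−4.92) = 1.20 × 10^-5
Ka = x²/(C₀ − x) ⇒ C₀ = x + x²/Ka
C₀ = 1.32 × 10^-4 + (1.32 × 10^-4)²/(1.20 × 10^-5) = 1.58 × 10^-3 M

C₀ = 1.6 × 10^-3 M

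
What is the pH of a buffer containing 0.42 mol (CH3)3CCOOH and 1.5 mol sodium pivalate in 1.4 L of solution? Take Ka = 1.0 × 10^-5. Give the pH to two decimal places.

pH = 5.55

pKa = −log(1.0 × 10^-5) = 5.000
Henderson–Hasselbalch: pH = pKa + log([(CH3)3CCOO-]/[(CH3)3CCOOH]) = 5.000 + log(1.5/0.42)
pH = 5.000 + (+0.553) = 5.55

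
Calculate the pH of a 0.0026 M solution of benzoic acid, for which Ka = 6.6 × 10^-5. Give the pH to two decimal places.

C6H5COOH ⇌ C6H5COO- + H+
From the ICE table, Ka = [H+]²/(0.0026 − [H+]) = 6.6 × 10^-5.
The 5% rule fails; solving [H+]² + Ka·[H+] − Ka·C₀ = 0 exactly:
[H+] = [−6.6e-05 + √(6.6e-05² + 6.86e-07)]/2 = 3.83 × 10^-4 M
pH = −log(3.83 × 10^-4) = 3.42

pH = 3.42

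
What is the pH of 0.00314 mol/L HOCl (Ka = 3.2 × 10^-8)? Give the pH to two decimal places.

pH = 5.00

HOCl ⇌ OCl- + H+
From the ICE table, Ka = [H+]²/(0.00314 − [H+]) = 3.2 × 10^-8.
Neglecting [H+] in the denominator: [H+] = √(3.2 × 10^-8 × 0.00314) = 1.00 × 10^-5 M
pH = −log[H+] = −log(1.00 × 10^-5) = 5.00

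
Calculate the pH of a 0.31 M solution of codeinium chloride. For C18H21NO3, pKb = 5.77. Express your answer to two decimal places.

pH = 4.37

C18H22NO3+ is the conjugate acid of the weak base C18H21NO3.
Kb = 10^(−5.77) = 1.70 × 10^-6
Ka = Kw/Kb = 1.0×10^-14 / 1.70 × 10^-6 = 5.88 × 10^-9
Ka = [H+]²/(0.31 − [H+]) = 5.88 × 10^-9
Assume [H+] ≪ 0.31: [H+] ≈ √(5.88 × 10^-9 × 0.31) = 4.27 × 10^-5 M
Check: 0.014% ionized — well under 5%, approximation valid.
pH = −log[H+] = −log(4.27 × 10^-5) = 4.37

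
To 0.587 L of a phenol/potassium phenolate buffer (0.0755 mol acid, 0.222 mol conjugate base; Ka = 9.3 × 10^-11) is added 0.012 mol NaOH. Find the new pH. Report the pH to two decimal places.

pH = 10.60

OH- converts C6H5OH to C6H5O-: C6H5OH → 0.0635 mol, C6H5O- → 0.234 mol.
pKa = −log(9.3 × 10^-11) = 10.032
Henderson–Hasselbalch with mole ratio 0.234/0.0635: pH = 10.032 + (+0.566)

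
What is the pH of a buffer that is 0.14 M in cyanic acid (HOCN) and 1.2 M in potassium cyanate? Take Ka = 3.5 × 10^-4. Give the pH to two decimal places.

pH = 4.39

pKa = −log(3.5 × 10^-4) = 3.456
Henderson–Hasselbalch: pH = pKa + log([OCN-]/[HOCN]) = 3.456 + log(1.2/0.14)
pH = 3.456 + (+0.933) = 4.39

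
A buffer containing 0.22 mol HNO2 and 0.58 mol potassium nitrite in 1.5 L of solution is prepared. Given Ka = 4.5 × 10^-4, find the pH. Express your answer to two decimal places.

pH = 3.77

pKa = −log(4.5 × 10^-4) = 3.347
pH = pKa + log([A⁻]/[HA]) = 3.347 + log(0.58/0.22)
pH = 3.347 + (+0.421) = 3.77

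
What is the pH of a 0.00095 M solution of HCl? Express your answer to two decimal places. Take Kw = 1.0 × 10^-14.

pH = 3.02

HCl is a strong acid and dissociates completely, so [H+] = 0.00095 M.
pH = -log(0.00095) = 3.02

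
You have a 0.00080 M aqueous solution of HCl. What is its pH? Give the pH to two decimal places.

HCl is a strong acid and dissociates completely, so [H+] = 0.00080 M.
pH = -log(0.0008) = 3.10

pH = 3.10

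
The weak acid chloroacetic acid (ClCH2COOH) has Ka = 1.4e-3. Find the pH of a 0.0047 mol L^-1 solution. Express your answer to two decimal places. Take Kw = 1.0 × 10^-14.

pH = 2.71

ClCH2COOH ⇌ ClCH2COO- + H+
Ka = x²/(0.0047 − x) = 1.4 × 10^-3
Here C₀/Ka ≈ 3.36, so the small-x approximation fails. Use the quadratic:
x = (−Ka + √(Ka² + 4·Ka·C₀))/2 = 1.96 × 10^-3 M
pH = −log(1.96 × 10^-3) = 2.71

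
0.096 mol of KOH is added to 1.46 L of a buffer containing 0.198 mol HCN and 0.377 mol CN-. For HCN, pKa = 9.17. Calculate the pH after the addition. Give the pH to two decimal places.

pH = 9.84

After neutralization: n(HCN) = 0.102 mol, n(CN-) = 0.473 mol.
pH = pKa + log([A⁻]/[HA]) = 9.17 + log(0.473/0.102) = 9.17 +0.666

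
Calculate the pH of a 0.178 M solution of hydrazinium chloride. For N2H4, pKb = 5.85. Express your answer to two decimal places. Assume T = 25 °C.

N2H5+ is the conjugate acid of the weak base N2H4.
Kb = 10^(−5.85) = 1.41 × 10^-6
Ka = Kw/Kb = 1.0×10^-14 / 1.41 × 10^-6 = 7.09 × 10^-9
Ka = [H+]²/(0.178 − [H+]) = 7.09 × 10^-9
Since Ka ≪ C₀, [H+] ≈ √(Ka·C₀) = 3.55 × 10^-5 M.
pH = −log[H+] = −log(3.55 × 10^-5) = 4.45

pH = 4.45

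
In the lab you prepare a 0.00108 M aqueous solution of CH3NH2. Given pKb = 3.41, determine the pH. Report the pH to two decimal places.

pH = 10.68

CH3NH2 + H2O ⇌ CH3NH3+ + OH-
Kb = 10^(−3.41) = 3.89 × 10^-4
From the ICE table, Kb = [OH-]²/(0.00108 − [OH-]) = 3.89 × 10^-4.
Here C₀/Kb ≈ 2.78, so the small-[OH-] approximation fails. Use the quadratic:
[OH-] = (−Kb + √(Kb² + 4·Kb·C₀))/2 = 4.82 × 10^-4 M
pOH = 3.32, so pH = 14.00 − pOH = 10.68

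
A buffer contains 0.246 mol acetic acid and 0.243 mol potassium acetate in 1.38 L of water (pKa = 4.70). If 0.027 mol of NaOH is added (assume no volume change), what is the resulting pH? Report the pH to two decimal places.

OH- converts CH3COOH to CH3COO-: CH3COOH → 0.219 mol, CH3COO- → 0.27 mol.
pH = pKa + log(n_CH3COO-/n_CH3COOH) = 4.70 + log(0.27/0.219) = 4.70 + (+0.091)

pH = 4.79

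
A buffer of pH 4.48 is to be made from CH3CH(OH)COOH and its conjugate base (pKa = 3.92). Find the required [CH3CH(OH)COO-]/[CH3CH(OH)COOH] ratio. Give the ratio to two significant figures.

ratio = 3.6

pH = pKa + log(r) ⇒ log(r) = 4.48 − 3.92 = +0.56
r = [CH3CH(OH)COO-]/[CH3CH(OH)COOH] = 10^(+0.56) = 3.63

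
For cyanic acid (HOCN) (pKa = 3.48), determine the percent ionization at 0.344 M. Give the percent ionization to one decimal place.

HOCN ⇌ OCN- + H+; let x = [H+] at equilibrium.
Ka = 10^(−3.48) = 3.31 × 10^-4
x ≈ √(Ka·C₀) = √(3.31 × 10^-4 × 0.344) = 1.07 × 10^-2 M
% ionization = x/C₀ × 100% = 1.07 × 10^-2/0.344 × 100% = 3.1%

3.1%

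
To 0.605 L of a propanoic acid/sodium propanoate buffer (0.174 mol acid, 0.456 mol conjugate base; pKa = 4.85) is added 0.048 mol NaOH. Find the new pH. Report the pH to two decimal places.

pH = 5.45

OH- converts CH3CH2COOH to CH3CH2COO-: CH3CH2COOH → 0.126 mol, CH3CH2COO- → 0.504 mol.
Henderson–Hasselbalch with mole ratio 0.504/0.126: pH = 4.85 + (+0.602)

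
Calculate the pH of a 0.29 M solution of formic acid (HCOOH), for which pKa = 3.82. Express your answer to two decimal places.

pH = 2.18

HCOOH ⇌ HCOO- + H+
Ka = 10^(−3.82) = 1.51 × 10^-4
Let x = [H+] at equilibrium. Ka = x²/(0.29 − x).
Since Ka ≪ C₀, x ≈ √(Ka·C₀) = 6.62 × 10^-3 M.
pH = −log(6.62 × 10^-3) = 2.18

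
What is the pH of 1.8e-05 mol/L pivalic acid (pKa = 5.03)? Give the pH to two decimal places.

pH = 5.04

(CH3)3CCOOH ⇌ (CH3)3CCOO- + H+
Ka = 10^(−5.03) = 9.33 × 10^-6
From the ICE table, Ka = [H+]²/(1.8e-05 − [H+]) = 9.33 × 10^-6.
[H+] is not negligible relative to C₀; solve [H+]² + 9.33e-06·[H+] − 1.68e-10 = 0.
[H+] = (−Ka + √(Ka² + 4·Ka·C₀))/2 = 9.11 × 10^-6 M
pH = −log(9.11 × 10^-6) = 5.04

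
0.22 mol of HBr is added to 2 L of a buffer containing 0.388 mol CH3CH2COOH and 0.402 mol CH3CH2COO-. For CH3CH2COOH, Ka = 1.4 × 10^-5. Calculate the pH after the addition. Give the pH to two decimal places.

pH = 4.33

Added H+ converts CH3CH2COO- to CH3CH2COOH: CH3CH2COOH → 0.608 mol, CH3CH2COO- → 0.182 mol.
pKa = −log(1.4 × 10^-5) = 4.854
pH = pKa + log(n_CH3CH2COO-/n_CH3CH2COOH) = 4.854 + log(0.182/0.608) = 4.854 + (-0.524)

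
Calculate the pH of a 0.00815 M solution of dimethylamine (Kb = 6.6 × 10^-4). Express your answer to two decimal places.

(CH3)2NH + H2O ⇌ (CH3)2NH2+ + OH-
Kb = x²/(0.00815 − x) = 6.6 × 10^-4
Here C₀/Kb ≈ 12.3, so the small-x approximation fails. Use the quadratic:
x = [−0.00066 + √(0.00066² + 2.15e-05)]/2 = 2.01 × 10^-3 M
pOH = −log(2.01 × 10^-3) = 2.70; pH = 14.00 − 2.70 = 11.30

pH = 11.30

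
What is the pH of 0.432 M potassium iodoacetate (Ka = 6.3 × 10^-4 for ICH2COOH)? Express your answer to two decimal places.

pH = 8.42

ICH2COO- is the conjugate base of the weak acid ICH2COOH.
Kb = Kw/Ka = 1.0×10^-14 / 6.3 × 10^-4 = 1.59 × 10^-11
From the ICE table, Kb = [OH-]²/(0.432 − [OH-]) = 1.59 × 10^-11.
Since Kb ≪ C₀, [OH-] ≈ √(Kb·C₀) = 2.62 × 10^-6 M.
Check: 0.00061% ionized — well under 5%, approximation valid.
pOH = −log(2.62 × 10^-6) = 5.58; pH = 14.00 − 5.58 = 8.42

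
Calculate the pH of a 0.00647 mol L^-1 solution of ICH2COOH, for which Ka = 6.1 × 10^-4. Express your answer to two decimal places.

pH = 2.77

ICH2COOH ⇌ ICH2COO- + H+
Ka = x²/(0.00647 − x) = 6.1 × 10^-4
Here C₀/Ka ≈ 10.6, so the small-x approximation fails. Use the quadratic:
x = [−0.00061 + √(0.00061² + 1.58e-05)]/2 = 1.70 × 10^-3 M
pH = −log(1.70 × 10^-3) = 2.77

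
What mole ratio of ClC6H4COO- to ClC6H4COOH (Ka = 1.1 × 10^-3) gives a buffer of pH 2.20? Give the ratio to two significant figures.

ratio = 0.17

pKa = -log(1.1 × 10^-3) = 2.959
pH = pKa + log(r) ⇒ log(r) = 2.20 − 2.959 = -0.759
r = [ClC6H4COO-]/[ClC6H4COOH] = 10^(-0.759) = 0.174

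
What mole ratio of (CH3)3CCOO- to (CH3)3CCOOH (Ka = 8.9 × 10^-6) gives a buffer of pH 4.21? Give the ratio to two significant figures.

pKa = -log(8.9 × 10^-6) = 5.051
pH = pKa + log(r) ⇒ log(r) = 4.21 − 5.051 = -0.841
r = [(CH3)3CCOO-]/[(CH3)3CCOOH] = 10^(-0.841) = 0.144

ratio = 0.14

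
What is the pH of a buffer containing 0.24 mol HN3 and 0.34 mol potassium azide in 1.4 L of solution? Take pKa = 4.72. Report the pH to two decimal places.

Using pH = pKa + log([base]/[acid]) with [base]/[acid] = 0.34/0.24:
pH = 4.72 + (+0.151) = 4.87

pH = 4.87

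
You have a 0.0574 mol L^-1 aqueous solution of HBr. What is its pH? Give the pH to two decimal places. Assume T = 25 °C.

HBr is a strong acid and dissociates completely, so [H+] = 0.0574 M.
pH = -log(0.0574) = 1.24

pH = 1.24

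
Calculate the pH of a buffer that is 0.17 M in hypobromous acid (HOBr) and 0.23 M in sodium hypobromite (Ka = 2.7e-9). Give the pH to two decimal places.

pKa = −log(2.7 × 10^-9) = 8.569
pH = pKa + log([A⁻]/[HA]) = 8.569 + log(0.23/0.17)
pH = 8.569 + (+0.131) = 8.70

pH = 8.70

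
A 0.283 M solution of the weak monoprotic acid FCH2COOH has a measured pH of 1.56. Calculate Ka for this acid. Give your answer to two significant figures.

[H+] = 10^(-1.56) = 2.75 × 10^-2 M
At equilibrium [HA] = 0.283 − 2.75 × 10^-2 = 2.55 × 10^-1 M
Ka = [H+][A-]/[HA] = (2.75 × 10^-2)² / 2.55 × 10^-1 = 3.0 × 10^-3

Ka = 3.0 × 10^-3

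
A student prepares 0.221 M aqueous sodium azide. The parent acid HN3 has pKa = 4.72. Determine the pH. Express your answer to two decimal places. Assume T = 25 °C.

N3- is the conjugate base of the weak acid HN3.
Ka = 10^(−4.72) = 1.91 × 10^-5
Kb = Kw/Ka = 1.0×10^-14 / 1.91 × 10^-5 = 5.24 × 10^-10
Kb = x²/(0.221 − x) = 5.24 × 10^-10
Since Kb ≪ C₀, x ≈ √(Kb·C₀) = 1.08 × 10^-5 M.
pOH = 4.97, so pH = 14.00 − pOH = 9.03

pH = 9.03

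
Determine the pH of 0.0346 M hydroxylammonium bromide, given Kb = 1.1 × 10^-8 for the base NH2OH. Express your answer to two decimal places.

NH3OH+ is the conjugate acid of the weak base NH2OH.
Ka = Kw/Kb = 1.0×10^-14 / 1.1 × 10^-8 = 9.09 × 10^-7
Let x = [H+] at equilibrium. Ka = x²/(0.0346 − x).
Neglecting x in the denominator: x = √(9.09 × 10^-7 × 0.0346) = 1.77 × 10^-4 M
(x/C₀ = 0.51% < 5%, so the approximation holds.)
pH = −log(1.77 × 10^-4) = 3.75

pH = 3.75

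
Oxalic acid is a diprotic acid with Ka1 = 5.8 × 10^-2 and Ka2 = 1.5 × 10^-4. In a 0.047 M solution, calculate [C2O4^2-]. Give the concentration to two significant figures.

First ionization gives [H+] ≈ [HC2O4-] = 3.07 × 10^-2 M.
Second step: Ka2 = [H+][C2O4^2-]/[HC2O4-] ≈ [C2O4^2-] (since [H+] ≈ [HC2O4-]).
So [C2O4^2-] ≈ Ka2.

1.5 × 10^-4 M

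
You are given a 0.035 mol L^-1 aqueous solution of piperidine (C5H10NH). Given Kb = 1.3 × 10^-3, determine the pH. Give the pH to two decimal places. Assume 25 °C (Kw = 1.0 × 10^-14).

C5H10NH + H2O ⇌ C5H10NH2+ + OH-
Let x = [OH-] at equilibrium. Kb = x²/(0.035 − x).
The 5% rule fails; solving x² + Kb·x − Kb·C₀ = 0 exactly:
x = [−0.0013 + √(0.0013² + 0.000182)]/2 = 6.13 × 10^-3 M
pOH = −log(6.13 × 10^-3) = 2.21; pH = 14.00 − 2.21 = 11.79

pH = 11.79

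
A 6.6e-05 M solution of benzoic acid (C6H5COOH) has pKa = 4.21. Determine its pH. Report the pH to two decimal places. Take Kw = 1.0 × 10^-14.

pH = 4.40

C6H5COOH ⇌ C6H5COO- + H+
Ka = 10^(−4.21) = 6.17 × 10^-5
Let x = [H+] at equilibrium. Ka = x²/(6.6e-05 − x).
Here C₀/Ka ≈ 1.07, so the small-x approximation fails. Use the quadratic:
x = [−6.17e-05 + √(6.17e-05² + 1.63e-08)]/2 = 4.00 × 10^-5 M
pH = −log[H+] = −log(4.00 × 10^-5) = 4.40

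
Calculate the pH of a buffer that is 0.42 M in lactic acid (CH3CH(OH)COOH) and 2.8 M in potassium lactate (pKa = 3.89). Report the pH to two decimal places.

Using pH = pKa + log([base]/[acid]) with [base]/[acid] = 2.8/0.42:
pH = 3.89 + (+0.824) = 4.71

pH = 4.71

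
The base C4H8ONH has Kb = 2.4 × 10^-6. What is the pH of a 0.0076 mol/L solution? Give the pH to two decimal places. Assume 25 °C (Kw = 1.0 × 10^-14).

pH = 10.13

C4H8ONH + H2O ⇌ C4H8ONH2+ + OH-
Kb = x²/(0.0076 − x) = 2.4 × 10^-6
Neglecting x in the denominator: x = √(2.4 × 10^-6 × 0.0076) = 1.35 × 10^-4 M
(x/C₀ = 1.8% < 5%, so the approximation holds.)
pOH = 3.87, so pH = 14.00 − pOH = 10.13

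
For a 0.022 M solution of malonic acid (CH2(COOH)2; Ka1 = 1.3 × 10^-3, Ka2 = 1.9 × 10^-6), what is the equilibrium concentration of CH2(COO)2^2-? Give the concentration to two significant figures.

1.9 × 10^-6 M

First ionization gives [H+] ≈ [CH2(COOH)COO-] = 4.74 × 10^-3 M.
Second step: Ka2 = [H+][CH2(COO)2^2-]/[CH2(COOH)COO-] ≈ [CH2(COO)2^2-] (since [H+] ≈ [CH2(COOH)COO-]).
So [CH2(COO)2^2-] ≈ Ka2.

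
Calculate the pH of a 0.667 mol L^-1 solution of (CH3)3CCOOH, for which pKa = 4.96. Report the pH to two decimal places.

(CH3)3CCOOH ⇌ (CH3)3CCOO- + H+
Ka = 10^(−4.96) = 1.10 × 10^-5
From the ICE table, Ka = x²/(0.667 − x) = 1.10 × 10^-5.
Since Ka ≪ C₀, x ≈ √(Ka·C₀) = 2.71 × 10^-3 M.
(x/C₀ = 0.41% < 5%, so the approximation holds.)
pH = −log(2.71 × 10^-3) = 2.57

pH = 2.57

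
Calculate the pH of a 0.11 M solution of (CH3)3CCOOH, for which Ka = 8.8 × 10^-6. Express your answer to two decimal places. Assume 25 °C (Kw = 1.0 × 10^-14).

(CH3)3CCOOH ⇌ (CH3)3CCOO- + H+
Ka = [H+]²/(0.11 − [H+]) = 8.8 × 10^-6
Neglecting [H+] in the denominator: [H+] = √(8.8 × 10^-6 × 0.11) = 9.84 × 10^-4 M
([H+]/C₀ = 0.89% < 5%, so the approximation holds.)
pH = −log(9.84 × 10^-4) = 3.01

pH = 3.01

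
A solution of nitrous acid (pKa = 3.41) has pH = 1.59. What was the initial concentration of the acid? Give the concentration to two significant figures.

[H+] = 10^(-1.59) = 2.57 × 10^-2 M = x
Ka = 10^(−3.41) = 3.89 × 10^-4
Ka = x²/(C₀ − x) ⇒ C₀ = x + x²/Ka
C₀ = 2.57 × 10^-2 + (2.57 × 10^-2)²/(3.89 × 10^-4) = 1.72 M

C₀ = 1.7 M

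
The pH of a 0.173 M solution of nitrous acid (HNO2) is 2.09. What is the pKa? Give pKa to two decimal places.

pKa = 3.40

[H+] = 10^(-2.09) = 8.13 × 10^-3 M
At equilibrium [HA] = 0.173 − 8.13 × 10^-3 = 1.65 × 10^-1 M
Ka = [H+][A-]/[HA] = (8.13 × 10^-3)² / 1.65 × 10^-1 = 4.01 × 10^-4
pKa = -log(4.01 × 10^-4) = 3.40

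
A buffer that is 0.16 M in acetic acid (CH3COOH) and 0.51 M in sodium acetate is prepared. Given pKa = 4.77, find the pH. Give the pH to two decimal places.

pH = 5.27

Henderson–Hasselbalch: pH = pKa + log([CH3COO-]/[CH3COOH]) = 4.77 + log(0.51/0.16)
pH = 4.77 + (+0.503) = 5.27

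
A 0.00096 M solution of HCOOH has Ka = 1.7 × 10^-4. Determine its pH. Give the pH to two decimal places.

pH = 3.48

HCOOH ⇌ HCOO- + H+
From the ICE table, Ka = x²/(0.00096 − x) = 1.7 × 10^-4.
x is not negligible relative to C₀; solve x² + 0.00017·x − 1.63e-07 = 0.
x = [−0.00017 + √(0.00017² + 6.53e-07)]/2 = 3.28 × 10^-4 M
pH = −log(3.28 × 10^-4) = 3.48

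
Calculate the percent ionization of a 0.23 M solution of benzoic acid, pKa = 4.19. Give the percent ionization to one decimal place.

C6H5COOH ⇌ C6H5COO- + H+; let x = [H+] at equilibrium.
Ka = 10^(−4.19) = 6.46 × 10^-5
x ≈ √(Ka·C₀) = √(6.46 × 10^-5 × 0.23) = 3.85 × 10^-3 M
Fraction ionized = 3.85 × 10^-3 / 0.23 = 0.0167 → 1.7%

1.7%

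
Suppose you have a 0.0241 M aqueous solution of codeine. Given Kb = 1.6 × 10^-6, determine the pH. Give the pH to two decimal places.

pH = 10.29

C18H21NO3 + H2O ⇌ C18H22NO3+ + OH-
Kb = [OH-]²/(0.0241 − [OH-]) = 1.6 × 10^-6
Since Kb ≪ C₀, [OH-] ≈ √(Kb·C₀) = 1.96 × 10^-4 M.
pOH = −log(1.96 × 10^-4) = 3.71; pH = 14.00 − 3.71 = 10.29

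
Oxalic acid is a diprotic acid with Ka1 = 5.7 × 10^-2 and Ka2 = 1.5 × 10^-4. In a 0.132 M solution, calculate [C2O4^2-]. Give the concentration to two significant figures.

1.5 × 10^-4 M

First ionization gives [H+] ≈ [HC2O4-] = 6.28 × 10^-2 M.
Second step: Ka2 = [H+][C2O4^2-]/[HC2O4-] ≈ [C2O4^2-] (since [H+] ≈ [HC2O4-]).
So [C2O4^2-] ≈ Ka2.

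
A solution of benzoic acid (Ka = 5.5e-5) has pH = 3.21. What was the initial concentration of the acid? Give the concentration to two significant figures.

[H+] = 10^(-3.21) = 6.17 × 10^-4 M = x
Ka = x²/(C₀ − x) ⇒ C₀ = x + x²/Ka
C₀ = 6.17 × 10^-4 + (6.17 × 10^-4)²/(5.5 × 10^-5) = 7.54 × 10^-3 M

C₀ = 7.5 × 10^-3 M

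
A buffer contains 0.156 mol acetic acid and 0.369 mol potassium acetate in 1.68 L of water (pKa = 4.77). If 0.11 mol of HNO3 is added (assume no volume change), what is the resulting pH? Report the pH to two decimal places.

pH = 4.76

After neutralization: n(CH3COOH) = 0.266 mol, n(CH3COO-) = 0.259 mol.
Henderson–Hasselbalch with mole ratio 0.259/0.266: pH = 4.77 + (-0.012)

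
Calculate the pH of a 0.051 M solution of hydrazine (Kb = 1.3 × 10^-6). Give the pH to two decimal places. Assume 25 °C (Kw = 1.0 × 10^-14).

pH = 10.41

N2H4 + H2O ⇌ N2H5+ + OH-
From the ICE table, Kb = [OH-]²/(0.051 − [OH-]) = 1.3 × 10^-6.
Since Kb ≪ C₀, [OH-] ≈ √(Kb·C₀) = 2.57 × 10^-4 M.
([OH-]/C₀ = 0.5% < 5%, so the approximation holds.)
pOH = 3.59, so pH = 14.00 − pOH = 10.41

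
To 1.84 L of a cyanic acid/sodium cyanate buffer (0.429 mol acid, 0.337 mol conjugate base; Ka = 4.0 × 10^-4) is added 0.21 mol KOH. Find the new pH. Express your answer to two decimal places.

pH = 3.80

After neutralization: n(HOCN) = 0.219 mol, n(OCN-) = 0.547 mol.
pKa = −log(4.0 × 10^-4) = 3.398
pH = pKa + log([A⁻]/[HA]) = 3.398 + log(0.547/0.219) = 3.398 +0.398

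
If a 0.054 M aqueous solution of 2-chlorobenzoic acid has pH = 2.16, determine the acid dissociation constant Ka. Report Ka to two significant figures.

[H+] = 10^(-2.16) = 6.92 × 10^-3 M
At equilibrium [HA] = 0.054 − 6.92 × 10^-3 = 4.71 × 10^-2 M
Ka = [H+][A-]/[HA] = (6.92 × 10^-3)² / 4.71 × 10^-2 = 1.0 × 10^-3

Ka = 1.0 × 10^-3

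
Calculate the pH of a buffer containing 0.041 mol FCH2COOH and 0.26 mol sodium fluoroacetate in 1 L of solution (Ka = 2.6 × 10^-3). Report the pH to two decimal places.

pH = 3.39

pKa = −log(2.6 × 10^-3) = 2.585
pH = pKa + log([A⁻]/[HA]) = 2.585 + log(0.26/0.041)
pH = 2.585 + (+0.802) = 3.39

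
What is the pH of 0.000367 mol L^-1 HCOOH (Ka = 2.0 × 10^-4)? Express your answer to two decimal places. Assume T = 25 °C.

HCOOH ⇌ HCOO- + H+
From the ICE table, Ka = x²/(0.000367 − x) = 2.0 × 10^-4.
The 5% rule fails; solving x² + Ka·x − Ka·C₀ = 0 exactly:
x = (−Ka + √(Ka² + 4·Ka·C₀))/2 = 1.89 × 10^-4 M
pH = −log(1.89 × 10^-4) = 3.72

pH = 3.72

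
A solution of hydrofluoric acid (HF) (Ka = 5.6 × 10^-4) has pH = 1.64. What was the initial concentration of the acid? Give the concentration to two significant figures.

C₀ = 9.6 × 10^-1 M

[H+] = 10^(-1.64) = 2.29 × 10^-2 M = x
Ka = x²/(C₀ − x) ⇒ C₀ = x + x²/Ka
C₀ = 2.29 × 10^-2 + (2.29 × 10^-2)²/(5.6 × 10^-4) = 9.59 × 10^-1 M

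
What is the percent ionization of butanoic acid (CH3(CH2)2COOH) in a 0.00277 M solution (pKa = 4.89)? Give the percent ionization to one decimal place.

6.6%

CH3(CH2)2COOH ⇌ CH3(CH2)2COO- + H+; let x = [H+] at equilibrium.
Ka = 10^(−4.89) = 1.29 × 10^-5
Solve x² + 1.29e-05x − 3.57e-08 = 0 → x = 1.83 × 10^-4 M
Fraction ionized = 1.83 × 10^-4 / 0.00277 = 0.0661 → 6.6%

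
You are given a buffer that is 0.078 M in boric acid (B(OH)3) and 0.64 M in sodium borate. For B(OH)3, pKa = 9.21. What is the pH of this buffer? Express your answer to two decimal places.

pH = 10.12

Using pH = pKa + log([base]/[acid]) with [base]/[acid] = 0.64/0.078:
pH = 9.21 + (+0.914) = 10.12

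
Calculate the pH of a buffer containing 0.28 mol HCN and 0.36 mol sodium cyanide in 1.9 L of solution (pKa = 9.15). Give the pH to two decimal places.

pH = 9.26

Henderson–Hasselbalch: pH = pKa + log([CN-]/[HCN]) = 9.15 + log(0.36/0.28)
pH = 9.15 + (+0.109) = 9.26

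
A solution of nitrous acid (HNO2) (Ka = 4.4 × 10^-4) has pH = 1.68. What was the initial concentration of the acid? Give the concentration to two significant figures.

C₀ = 1.0 M

[H+] = 10^(-1.68) = 2.09 × 10^-2 M = x
Ka = x²/(C₀ − x) ⇒ C₀ = x + x²/Ka
C₀ = 2.09 × 10^-2 + (2.09 × 10^-2)²/(4.4 × 10^-4) = 1.01 M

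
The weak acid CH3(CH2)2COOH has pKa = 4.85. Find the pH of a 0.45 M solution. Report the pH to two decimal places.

CH3(CH2)2COOH ⇌ CH3(CH2)2COO- + H+
Ka = 10^(−4.85) = 1.41 × 10^-5
From the ICE table, Ka = x²/(0.45 − x) = 1.41 × 10^-5.
Assume x ≪ 0.45: x ≈ √(1.41 × 10^-5 × 0.45) = 2.52 × 10^-3 M
(x/C₀ = 0.56% < 5%, so the approximation holds.)
pH = −log(2.52 × 10^-3) = 2.60

pH = 2.60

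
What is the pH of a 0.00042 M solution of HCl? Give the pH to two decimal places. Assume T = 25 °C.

HCl is a strong acid and dissociates completely, so [H+] = 0.00042 M.
pH = -log(0.00042) = 3.38

pH = 3.38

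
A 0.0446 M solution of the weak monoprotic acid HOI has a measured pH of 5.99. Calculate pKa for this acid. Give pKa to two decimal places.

pKa = 10.63

[H+] = 10^(-5.99) = 1.02 × 10^-6 M
At equilibrium [HA] = 0.0446 − 1.02 × 10^-6 = 4.46 × 10^-2 M
Ka = [H+][A-]/[HA] = (1.02 × 10^-6)² / 4.46 × 10^-2 = 2.33 × 10^-11
pKa = -log(2.33 × 10^-11) = 10.63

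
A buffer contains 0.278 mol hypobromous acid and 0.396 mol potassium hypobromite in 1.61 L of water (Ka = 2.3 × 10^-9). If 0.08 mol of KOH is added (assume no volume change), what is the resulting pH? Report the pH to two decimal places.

After neutralization: n(HOBr) = 0.198 mol, n(OBr-) = 0.476 mol.
pKa = −log(2.3 × 10^-9) = 8.638
Henderson–Hasselbalch with mole ratio 0.476/0.198: pH = 8.638 + (+0.381)

pH = 9.02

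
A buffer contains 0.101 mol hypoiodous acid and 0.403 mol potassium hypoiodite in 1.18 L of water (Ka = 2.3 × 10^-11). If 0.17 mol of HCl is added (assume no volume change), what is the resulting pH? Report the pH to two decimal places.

After neutralization: n(HOI) = 0.271 mol, n(OI-) = 0.233 mol.
pKa = −log(2.3 × 10^-11) = 10.638
pH = pKa + log([A⁻]/[HA]) = 10.638 + log(0.233/0.271) = 10.638 -0.066

pH = 10.57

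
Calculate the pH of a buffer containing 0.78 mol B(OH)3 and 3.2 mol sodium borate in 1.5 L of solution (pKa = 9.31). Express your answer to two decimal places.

pH = 9.92

Henderson–Hasselbalch: pH = pKa + log([B(OH)4-]/[B(OH)3]) = 9.31 + log(3.2/0.78)
pH = 9.31 + (+0.613) = 9.92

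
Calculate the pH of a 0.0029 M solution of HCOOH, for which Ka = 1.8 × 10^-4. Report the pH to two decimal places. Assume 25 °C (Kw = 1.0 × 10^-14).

pH = 3.20

HCOOH ⇌ HCOO- + H+
From the ICE table, Ka = [H+]²/(0.0029 − [H+]) = 1.8 × 10^-4.
Here C₀/Ka ≈ 16.1, so the small-[H+] approximation fails. Use the quadratic:
[H+] = [−0.00018 + √(0.00018² + 2.09e-06)]/2 = 6.38 × 10^-4 M
pH = −log[H+] = −log(6.38 × 10^-4) = 3.20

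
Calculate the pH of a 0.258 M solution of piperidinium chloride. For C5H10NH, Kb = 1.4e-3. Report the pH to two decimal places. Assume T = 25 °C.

C5H10NH2+ is the conjugate acid of the weak base C5H10NH.
Ka = Kw/Kb = 1.0×10^-14 / 1.4 × 10^-3 = 7.14 × 10^-12
Ka = x²/(0.258 − x) = 7.14 × 10^-12
Neglecting x in the denominator: x = √(7.14 × 10^-12 × 0.258) = 1.36 × 10^-6 M
(x/C₀ = 0.00053% < 5%, so the approximation holds.)
pH = −log[H+] = −log(1.36 × 10^-6) = 5.87

pH = 5.87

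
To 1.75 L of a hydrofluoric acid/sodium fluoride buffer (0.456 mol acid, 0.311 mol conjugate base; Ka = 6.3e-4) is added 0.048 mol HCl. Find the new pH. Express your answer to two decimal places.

Added H+ converts F- to HF: HF → 0.504 mol, F- → 0.263 mol.
pKa = −log(6.3 × 10^-4) = 3.201
pH = pKa + log([A⁻]/[HA]) = 3.201 + log(0.263/0.504) = 3.201 -0.282

pH = 2.92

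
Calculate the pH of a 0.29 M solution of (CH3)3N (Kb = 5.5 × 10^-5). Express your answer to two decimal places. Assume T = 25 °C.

(CH3)3N + H2O ⇌ (CH3)3NH+ + OH-
Kb = [OH-]²/(0.29 − [OH-]) = 5.5 × 10^-5
Neglecting [OH-] in the denominator: [OH-] = √(5.5 × 10^-5 × 0.29) = 3.99 × 10^-3 M
Check: 1.4% ionized — well under 5%, approximation valid.
pOH = 2.40, so pH = 14.00 − pOH = 11.60

pH = 11.60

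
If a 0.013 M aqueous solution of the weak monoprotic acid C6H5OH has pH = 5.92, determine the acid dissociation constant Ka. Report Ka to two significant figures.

[H+] = 10^(-5.92) = 1.20 × 10^-6 M
At equilibrium [HA] = 0.013 − 1.20 × 10^-6 = 1.30 × 10^-2 M
Ka = [H+][A-]/[HA] = (1.20 × 10^-6)² / 1.30 × 10^-2 = 1.1 × 10^-10

Ka = 1.1 × 10^-10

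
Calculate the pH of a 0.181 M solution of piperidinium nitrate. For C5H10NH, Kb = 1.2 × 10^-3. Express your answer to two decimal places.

pH = 5.91

C5H10NH2+ is the conjugate acid of the weak base C5H10NH.
Ka = Kw/Kb = 1.0×10^-14 / 1.2 × 10^-3 = 8.33 × 10^-12
Ka = x²/(0.181 − x) = 8.33 × 10^-12
Neglecting x in the denominator: x = √(8.33 × 10^-12 × 0.181) = 1.23 × 10^-6 M
Check: 0.00068% ionized — well under 5%, approximation valid.
pH = −log(1.23 × 10^-6) = 5.91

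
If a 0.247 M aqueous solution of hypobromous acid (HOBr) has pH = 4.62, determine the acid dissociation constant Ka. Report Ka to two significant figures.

[H+] = 10^(-4.62) = 2.40 × 10^-5 M
At equilibrium [HA] = 0.247 − 2.40 × 10^-5 = 2.47 × 10^-1 M
Ka = [H+][A-]/[HA] = (2.40 × 10^-5)² / 2.47 × 10^-1 = 2.3 × 10^-9

Ka = 2.3 × 10^-9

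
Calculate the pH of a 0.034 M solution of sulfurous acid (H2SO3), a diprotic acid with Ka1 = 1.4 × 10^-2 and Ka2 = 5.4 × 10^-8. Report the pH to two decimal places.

pH = 1.80

Since Ka1 ≫ Ka2, the first ionization dominates [H+].
Ka1 = x²/(0.034 − x) = 1.4 × 10^-2
Solving the quadratic: x = (−Ka1 + √(Ka1² + 4·Ka1·C₀))/2 = 1.59 × 10^-2 M
pH = −log(1.59 × 10^-2) = 1.80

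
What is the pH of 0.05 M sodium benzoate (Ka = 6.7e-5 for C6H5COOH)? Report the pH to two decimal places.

pH = 8.44

C6H5COO- is the conjugate base of the weak acid C6H5COOH.
Kb = Kw/Ka = 1.0×10^-14 / 6.7 × 10^-5 = 1.49 × 10^-10
From the ICE table, Kb = [OH-]²/(0.05 − [OH-]) = 1.49 × 10^-10.
Neglecting [OH-] in the denominator: [OH-] = √(1.49 × 10^-10 × 0.05) = 2.73 × 10^-6 M
([OH-]/C₀ = 0.0055% < 5%, so the approximation holds.)
pOH = 5.56, so pH = 14.00 − pOH = 8.44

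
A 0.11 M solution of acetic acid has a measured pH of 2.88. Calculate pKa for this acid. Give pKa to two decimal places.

[H+] = 10^(-2.88) = 1.32 × 10^-3 M
At equilibrium [HA] = 0.11 − 1.32 × 10^-3 = 1.09 × 10^-1 M
Ka = [H+][A-]/[HA] = (1.32 × 10^-3)² / 1.09 × 10^-1 = 1.60 × 10^-5
pKa = -log(1.60 × 10^-5) = 4.80

pKa = 4.80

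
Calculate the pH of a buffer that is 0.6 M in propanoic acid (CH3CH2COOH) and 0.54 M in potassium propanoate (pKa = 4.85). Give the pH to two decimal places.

pH = 4.80

Henderson–Hasselbalch: pH = pKa + log([CH3CH2COO-]/[CH3CH2COOH]) = 4.85 + log(0.54/0.6)
pH = 4.85 + (-0.046) = 4.80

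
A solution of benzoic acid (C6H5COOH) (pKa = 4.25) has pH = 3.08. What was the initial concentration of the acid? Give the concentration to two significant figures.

C₀ = 1.3 × 10^-2 M

[H+] = 10^(-3.08) = 8.32 × 10^-4 M = x
Ka = 10^(−4.25) = 5.62 × 10^-5
Ka = x²/(C₀ − x) ⇒ C₀ = x + x²/Ka
C₀ = 8.32 × 10^-4 + (8.32 × 10^-4)²/(5.62 × 10^-5) = 1.31 × 10^-2 M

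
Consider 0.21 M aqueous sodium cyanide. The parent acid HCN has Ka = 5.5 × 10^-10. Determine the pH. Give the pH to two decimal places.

CN- is the conjugate base of the weak acid HCN.
Kb = Kw/Ka = 1.0×10^-14 / 5.5 × 10^-10 = 1.82 × 10^-5
From the ICE table, Kb = [OH-]²/(0.21 − [OH-]) = 1.82 × 10^-5.
Since Kb ≪ C₀, [OH-] ≈ √(Kb·C₀) = 1.95 × 10^-3 M.
pOH = −log(1.95 × 10^-3) = 2.71; pH = 14.00 − 2.71 = 11.29

pH = 11.29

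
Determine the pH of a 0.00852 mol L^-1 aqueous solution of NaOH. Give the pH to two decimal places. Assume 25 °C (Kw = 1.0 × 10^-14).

NaOH is a strong base; [OH-] = 0.00852 M.
pOH = -log(0.00852) = 2.07
pH = 14.00 - 2.07 = 11.93

pH = 11.93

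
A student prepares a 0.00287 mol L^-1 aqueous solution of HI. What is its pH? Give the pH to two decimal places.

HI is a strong acid and dissociates completely, so [H+] = 0.00287 M.
pH = -log(0.00287) = 2.54

pH = 2.54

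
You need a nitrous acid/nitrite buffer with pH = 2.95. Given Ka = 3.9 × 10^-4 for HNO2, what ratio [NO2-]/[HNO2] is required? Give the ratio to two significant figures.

ratio = 0.35

pKa = -log(3.9 × 10^-4) = 3.409
pH = pKa + log(r) ⇒ log(r) = 2.95 − 3.409 = -0.459
r = [NO2-]/[HNO2] = 10^(-0.459) = 0.348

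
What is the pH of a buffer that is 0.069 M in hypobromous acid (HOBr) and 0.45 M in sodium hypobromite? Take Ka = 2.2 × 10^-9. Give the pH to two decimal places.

pKa = −log(2.2 × 10^-9) = 8.658
Henderson–Hasselbalch: pH = pKa + log([OBr-]/[HOBr]) = 8.658 + log(0.45/0.069)
pH = 8.658 + (+0.814) = 9.47

pH = 9.47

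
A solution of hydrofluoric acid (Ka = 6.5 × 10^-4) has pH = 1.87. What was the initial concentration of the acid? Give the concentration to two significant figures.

[H+] = 10^(-1.87) = 1.35 × 10^-2 M = x
Ka = x²/(C₀ − x) ⇒ C₀ = x + x²/Ka
C₀ = 1.35 × 10^-2 + (1.35 × 10^-2)²/(6.5 × 10^-4) = 2.94 × 10^-1 M

C₀ = 2.9 × 10^-1 M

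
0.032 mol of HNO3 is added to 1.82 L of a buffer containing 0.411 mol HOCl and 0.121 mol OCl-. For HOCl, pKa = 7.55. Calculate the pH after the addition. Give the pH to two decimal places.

pH = 6.85

After neutralization: n(HOCl) = 0.443 mol, n(OCl-) = 0.089 mol.
pH = pKa + log([A⁻]/[HA]) = 7.55 + log(0.089/0.443) = 7.55 -0.697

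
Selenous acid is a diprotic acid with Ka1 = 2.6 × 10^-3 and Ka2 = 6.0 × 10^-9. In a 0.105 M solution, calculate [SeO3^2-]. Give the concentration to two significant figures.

First ionization gives [H+] ≈ [HSeO3-] = 1.53 × 10^-2 M.
Second step: Ka2 = [H+][SeO3^2-]/[HSeO3-] ≈ [SeO3^2-] (since [H+] ≈ [HSeO3-]).
So [SeO3^2-] ≈ Ka2.

6.0 × 10^-9 M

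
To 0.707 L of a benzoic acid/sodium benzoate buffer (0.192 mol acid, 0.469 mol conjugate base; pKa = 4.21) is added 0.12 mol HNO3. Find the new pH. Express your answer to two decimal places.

pH = 4.26

After neutralization: n(C6H5COOH) = 0.312 mol, n(C6H5COO-) = 0.349 mol.
Henderson–Hasselbalch with mole ratio 0.349/0.312: pH = 4.21 + (+0.049)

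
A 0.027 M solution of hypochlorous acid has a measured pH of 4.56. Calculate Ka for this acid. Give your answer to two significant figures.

Ka = 2.8 × 10^-8

[H+] = 10^(-4.56) = 2.75 × 10^-5 M
At equilibrium [HA] = 0.027 − 2.75 × 10^-5 = 2.70 × 10^-2 M
Ka = [H+][A-]/[HA] = (2.75 × 10^-5)² / 2.70 × 10^-2 = 2.8 × 10^-8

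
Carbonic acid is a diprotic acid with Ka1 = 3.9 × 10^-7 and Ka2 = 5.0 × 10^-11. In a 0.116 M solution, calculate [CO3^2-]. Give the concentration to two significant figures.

First ionization gives [H+] ≈ [HCO3-] = 2.13 × 10^-4 M.
Second step: Ka2 = [H+][CO3^2-]/[HCO3-] ≈ [CO3^2-] (since [H+] ≈ [HCO3-]).
So [CO3^2-] ≈ Ka2.

5.0 × 10^-11 M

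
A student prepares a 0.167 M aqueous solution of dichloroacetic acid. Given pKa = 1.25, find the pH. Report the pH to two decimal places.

pH = 1.14

Cl2CHCOOH ⇌ Cl2CHCOO- + H+
Ka = 10^(−1.25) = 5.62 × 10^-2
Ka = x²/(0.167 − x) = 5.62 × 10^-2
x is not negligible relative to C₀; solve x² + 0.0562·x − 0.00939 = 0.
x = (−Ka + √(Ka² + 4·Ka·C₀))/2 = 7.28 × 10^-2 M
pH = −log[H+] = −log(7.28 × 10^-2) = 1.14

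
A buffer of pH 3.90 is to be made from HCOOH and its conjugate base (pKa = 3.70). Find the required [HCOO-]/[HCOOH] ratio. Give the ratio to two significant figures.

ratio = 1.6

pH = pKa + log(r) ⇒ log(r) = 3.90 − 3.70 = +0.20
r = [HCOO-]/[HCOOH] = 10^(+0.20) = 1.58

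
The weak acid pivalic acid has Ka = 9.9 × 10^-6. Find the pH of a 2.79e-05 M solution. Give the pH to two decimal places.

(CH3)3CCOOH ⇌ (CH3)3CCOO- + H+
Let x = [H+] at equilibrium. Ka = x²/(2.79e-05 − x).
x is not negligible relative to C₀; solve x² + 9.9e-06·x − 2.76e-10 = 0.
x = (−Ka + √(Ka² + 4·Ka·C₀))/2 = 1.24 × 10^-5 M
pH = −log[H+] = −log(1.24 × 10^-5) = 4.91

pH = 4.91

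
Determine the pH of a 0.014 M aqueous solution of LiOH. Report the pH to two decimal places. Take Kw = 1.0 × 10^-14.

LiOH is a strong base; [OH-] = 0.014 M.
pOH = -log(0.014) = 1.85
pH = 14.00 - 1.85 = 12.15

pH = 12.15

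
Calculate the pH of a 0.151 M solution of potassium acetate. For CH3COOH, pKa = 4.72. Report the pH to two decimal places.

pH = 8.95

CH3COO- is the conjugate base of the weak acid CH3COOH.
Ka = 10^(−4.72) = 1.91 × 10^-5
Kb = Kw/Ka = 1.0×10^-14 / 1.91 × 10^-5 = 5.24 × 10^-10
Kb = [OH-]²/(0.151 − [OH-]) = 5.24 × 10^-10
Assume [OH-] ≪ 0.151: [OH-] ≈ √(5.24 × 10^-10 × 0.151) = 8.90 × 10^-6 M
([OH-]/C₀ = 0.0059% < 5%, so the approximation holds.)
pOH = 5.05, so pH = 14.00 − pOH = 8.95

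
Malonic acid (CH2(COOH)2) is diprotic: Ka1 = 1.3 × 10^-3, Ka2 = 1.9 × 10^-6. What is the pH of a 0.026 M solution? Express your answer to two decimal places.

Ka1 ≫ Ka2, so treat the first dissociation as the only significant source of H+.
Ka1 = x²/(0.026 − x) = 1.3 × 10^-3
Solving the quadratic: x = (−Ka1 + √(Ka1² + 4·Ka1·C₀))/2 = 5.20 × 10^-3 M
pH = −log(5.20 × 10^-3) = 2.28

pH = 2.28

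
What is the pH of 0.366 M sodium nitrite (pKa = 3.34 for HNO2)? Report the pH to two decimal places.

NO2- is the conjugate base of the weak acid HNO2.
Ka = 10^(−3.34) = 4.57 × 10^-4
Kb = Kw/Ka = 1.0×10^-14 / 4.57 × 10^-4 = 2.19 × 10^-11
Let x = [OH-] at equilibrium. Kb = x²/(0.366 − x).
Neglecting x in the denominator: x = √(2.19 × 10^-11 × 0.366) = 2.83 × 10^-6 M
Check: 0.00077% ionized — well under 5%, approximation valid.
pOH = −log(2.83 × 10^-6) = 5.55; pH = 14.00 − 5.55 = 8.45

pH = 8.45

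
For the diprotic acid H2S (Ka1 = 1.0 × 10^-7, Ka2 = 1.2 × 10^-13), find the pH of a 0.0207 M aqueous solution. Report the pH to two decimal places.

pH = 4.34

Since Ka1 ≫ Ka2, the first ionization dominates [H+].
Ka1 = x²/(0.0207 − x) = 1.0 × 10^-7
x ≈ √(1.0 × 10^-7 × 0.0207) = 4.55 × 10^-5 M
pH = −log(4.55 × 10^-5) = 4.34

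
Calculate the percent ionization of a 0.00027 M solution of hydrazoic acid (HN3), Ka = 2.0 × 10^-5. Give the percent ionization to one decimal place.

23.8%

HN3 ⇌ N3- + H+; let x = [H+] at equilibrium.
Ka = x²/(C₀ − x); solving the quadratic gives x = 6.42 × 10^-5 M.
% ionization = x/C₀ × 100% = 6.42 × 10^-5/0.00027 × 100% = 23.8%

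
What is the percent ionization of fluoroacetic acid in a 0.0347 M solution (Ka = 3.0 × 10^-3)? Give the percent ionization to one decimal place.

FCH2COOH ⇌ FCH2COO- + H+; let x = [H+] at equilibrium.
Solve x² + 0.003x − 0.000104 = 0 → x = 8.81 × 10^-3 M
Fraction ionized = 8.81 × 10^-3 / 0.0347 = 0.2539 → 25.4%

25.4%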